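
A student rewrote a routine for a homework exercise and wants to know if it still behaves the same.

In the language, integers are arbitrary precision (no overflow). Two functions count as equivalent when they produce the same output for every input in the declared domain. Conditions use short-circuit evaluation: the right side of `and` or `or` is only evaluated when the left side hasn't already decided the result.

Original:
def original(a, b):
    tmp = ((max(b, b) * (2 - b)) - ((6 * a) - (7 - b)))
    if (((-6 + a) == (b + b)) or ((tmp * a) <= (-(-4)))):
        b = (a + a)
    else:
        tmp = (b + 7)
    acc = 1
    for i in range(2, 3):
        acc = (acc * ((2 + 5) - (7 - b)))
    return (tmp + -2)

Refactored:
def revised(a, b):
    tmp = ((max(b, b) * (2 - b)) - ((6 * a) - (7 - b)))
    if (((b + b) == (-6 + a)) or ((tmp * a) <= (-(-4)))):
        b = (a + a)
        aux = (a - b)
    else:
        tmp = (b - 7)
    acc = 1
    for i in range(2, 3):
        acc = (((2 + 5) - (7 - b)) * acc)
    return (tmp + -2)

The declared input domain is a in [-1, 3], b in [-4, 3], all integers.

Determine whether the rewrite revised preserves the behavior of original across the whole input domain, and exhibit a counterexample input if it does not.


Run the pair on a=-1, b=-4.
original: tmp becomes -7; next (((-6 + a) == (b + b)) or ((tmp * a) <= (-(-4)))) evaluates to false; next tmp becomes 3; next acc becomes 1; next at i=2:; next acc becomes -4; next final value 1
revised: tmp becomes -7; next (((b + b) == (-6 + a)) or ((tmp * a) <= (-(-4)))) evaluates to false; next tmp becomes -11; next acc becomes 1; next at i=2:; next acc becomes -4; next final value -13
1 vs -13 — the two versions disagree here.
verdict: not equivalent; witness: a=-1, b=-4


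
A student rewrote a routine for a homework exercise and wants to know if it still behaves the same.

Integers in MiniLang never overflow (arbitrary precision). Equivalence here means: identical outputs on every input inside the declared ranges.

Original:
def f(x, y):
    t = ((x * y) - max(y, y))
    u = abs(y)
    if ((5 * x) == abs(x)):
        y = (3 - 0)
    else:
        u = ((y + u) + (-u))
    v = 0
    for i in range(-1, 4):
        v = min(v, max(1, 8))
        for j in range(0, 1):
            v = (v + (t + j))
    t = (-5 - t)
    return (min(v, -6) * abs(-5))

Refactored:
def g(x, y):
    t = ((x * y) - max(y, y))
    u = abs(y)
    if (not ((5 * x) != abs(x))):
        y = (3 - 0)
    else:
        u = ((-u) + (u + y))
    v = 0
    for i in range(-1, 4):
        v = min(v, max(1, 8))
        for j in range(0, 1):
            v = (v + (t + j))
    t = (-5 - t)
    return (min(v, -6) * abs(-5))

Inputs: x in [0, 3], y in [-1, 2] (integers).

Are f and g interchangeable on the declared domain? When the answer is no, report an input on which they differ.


This is a faithful refactor — boolean connective usage differs; and comparison usage differs, but the computed results match everywhere.
One worked example (x=0, y=1) — f: t = -1; u = 1; ((5 * x) == abs(x)) -> true; y = 3; v = 0; [i=-1]; v = 0; [j=0]; v = -1; [i=0]; v = -1; [j=0]; v = -2; [i=1]; v = -2; [j=0]; v = -3; [i=2]; v = -3; [j=0]; v = -4; [i=3]; v = -4; [j=0]; v = -5; t = -4; return -30; g: t = -1; u = 1; (not ((5 * x) != abs(x))) -> true; y = 3; v = 0; [i=-1]; v = 0; [j=0]; v = -1; [i=0]; v = -1; [j=0]; v = -2; [i=1]; v = -2; [j=0]; v = -3; [i=2]; v = -3; [j=0]; v = -4; [i=3]; v = -4; [j=0]; v = -5; t = -4; return -30; agreement on -30.
Checked all 16 inputs in the declared domain: the outputs agree on every one.
verdict: equivalent


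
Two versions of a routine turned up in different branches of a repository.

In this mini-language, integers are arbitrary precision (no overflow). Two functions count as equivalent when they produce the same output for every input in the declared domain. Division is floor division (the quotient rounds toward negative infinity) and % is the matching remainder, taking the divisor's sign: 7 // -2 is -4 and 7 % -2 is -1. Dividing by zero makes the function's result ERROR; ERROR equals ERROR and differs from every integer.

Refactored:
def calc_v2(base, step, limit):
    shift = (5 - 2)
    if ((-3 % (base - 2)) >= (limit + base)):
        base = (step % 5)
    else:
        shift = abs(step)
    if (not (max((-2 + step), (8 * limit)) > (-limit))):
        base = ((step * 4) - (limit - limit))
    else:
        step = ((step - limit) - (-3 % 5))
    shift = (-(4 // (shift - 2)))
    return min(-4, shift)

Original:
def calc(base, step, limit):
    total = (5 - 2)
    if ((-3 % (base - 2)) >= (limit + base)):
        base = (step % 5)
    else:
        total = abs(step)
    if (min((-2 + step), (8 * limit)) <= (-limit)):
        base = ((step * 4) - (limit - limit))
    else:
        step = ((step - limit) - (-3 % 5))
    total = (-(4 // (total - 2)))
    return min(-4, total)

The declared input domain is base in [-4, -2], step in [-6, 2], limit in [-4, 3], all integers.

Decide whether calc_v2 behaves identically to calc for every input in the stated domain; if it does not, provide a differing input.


Although `min((-2 + step), (8 * limit))` became `max((-2 + step), (8 * limit))`, no input in the stated domain can expose it.
Tracing base=-4, step=2, limit=0: calc: total=3, then ((-3 % (base - 2)) >= (limit + base)) is true, then base=2, then (min((-2 + step), (8 * limit)) <= (-limit)) is true, then base=8, then total=-4, then returns -4 | calc_v2: shift=3, then ((-3 % (base - 2)) >= (limit + base)) is true, then base=2, then (not (max((-2 + step), (8 * limit)) > (-limit))) is true, then base=8, then shift=-4, then returns -4 — matching result -4.
Across all 216 domain points the two functions coincide.
verdict: equivalent


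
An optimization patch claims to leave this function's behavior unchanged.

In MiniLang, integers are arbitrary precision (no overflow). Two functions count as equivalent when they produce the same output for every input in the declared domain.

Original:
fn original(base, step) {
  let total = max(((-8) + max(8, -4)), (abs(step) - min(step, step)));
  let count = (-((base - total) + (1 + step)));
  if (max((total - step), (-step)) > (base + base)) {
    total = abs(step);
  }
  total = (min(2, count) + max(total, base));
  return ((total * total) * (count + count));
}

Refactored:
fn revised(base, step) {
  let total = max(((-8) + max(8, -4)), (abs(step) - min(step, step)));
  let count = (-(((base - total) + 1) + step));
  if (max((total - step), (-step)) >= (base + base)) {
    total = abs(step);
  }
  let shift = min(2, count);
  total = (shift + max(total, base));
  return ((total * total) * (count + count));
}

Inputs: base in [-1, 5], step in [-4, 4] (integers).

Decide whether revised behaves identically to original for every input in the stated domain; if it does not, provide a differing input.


The rewrite breaks on base=-1, step=2, where the results are -16 and 0.
original: total becomes 0; next count becomes -2; next (max((total - step), (-step)) > (base + base)) evaluates to false; next total becomes -2; next final value -16
revised: total becomes 0; next count becomes -2; next (max((total - step), (-step)) >= (base + base)) evaluates to true; next total becomes 2; next shift becomes -2; next total becomes 0; next final value 0
verdict: not equivalent; witness: base=-1, step=2


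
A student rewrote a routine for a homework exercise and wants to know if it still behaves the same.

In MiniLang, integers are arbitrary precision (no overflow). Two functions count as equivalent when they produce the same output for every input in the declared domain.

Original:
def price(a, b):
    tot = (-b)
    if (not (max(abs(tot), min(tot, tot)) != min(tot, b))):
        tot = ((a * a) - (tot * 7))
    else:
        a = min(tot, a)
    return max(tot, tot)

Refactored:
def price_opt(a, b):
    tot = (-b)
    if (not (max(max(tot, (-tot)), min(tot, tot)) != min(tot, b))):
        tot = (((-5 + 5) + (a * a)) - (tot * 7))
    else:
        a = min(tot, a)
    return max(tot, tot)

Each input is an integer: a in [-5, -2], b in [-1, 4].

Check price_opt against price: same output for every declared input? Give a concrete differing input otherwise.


This is a faithful refactor — min/max/abs usage differs, and constant usage differs, and arithmetic usage differs, but the computed results match everywhere.
Spot check at a=-4, b=-1 — price: tot becomes 1; next (not (max(abs(tot), min(tot, tot)) != min(tot, b))) evaluates to false; next a becomes -4; next final value 1. price_opt: tot becomes 1; next (not (max(max(tot, (-tot)), min(tot, tot)) != min(tot, b))) evaluates to false; next a becomes -4; next final value 1. Both give 1.
Across all 24 domain points the two functions coincide.
verdict: equivalent


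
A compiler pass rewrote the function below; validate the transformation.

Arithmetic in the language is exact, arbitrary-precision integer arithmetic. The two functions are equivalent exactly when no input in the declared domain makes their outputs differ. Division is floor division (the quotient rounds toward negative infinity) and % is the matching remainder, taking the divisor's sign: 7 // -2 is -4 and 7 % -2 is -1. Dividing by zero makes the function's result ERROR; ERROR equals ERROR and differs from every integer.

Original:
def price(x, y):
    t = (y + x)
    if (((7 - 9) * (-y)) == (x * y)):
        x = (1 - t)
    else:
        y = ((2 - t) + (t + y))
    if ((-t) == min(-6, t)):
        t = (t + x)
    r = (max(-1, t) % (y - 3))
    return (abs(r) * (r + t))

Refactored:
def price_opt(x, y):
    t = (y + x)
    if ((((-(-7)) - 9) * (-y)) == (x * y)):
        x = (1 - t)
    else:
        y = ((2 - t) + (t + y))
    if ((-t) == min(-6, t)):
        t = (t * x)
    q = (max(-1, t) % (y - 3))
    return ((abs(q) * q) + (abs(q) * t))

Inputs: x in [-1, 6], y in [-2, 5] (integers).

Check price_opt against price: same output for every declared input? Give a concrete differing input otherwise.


These are not equivalent — on x=1, y=5 the outputs split (30 vs 16).
price: t = 6; (((7 - 9) * (-y)) == (x * y)) -> false; y = 7; ((-t) == min(-6, t)) -> true; t = 7; r = 3; return 30
price_opt: t = 6; ((((-(-7)) - 9) * (-y)) == (x * y)) -> false; y = 7; ((-t) == min(-6, t)) -> true; t = 6; q = 2; return 16
verdict: not equivalent; witness: x=1, y=5


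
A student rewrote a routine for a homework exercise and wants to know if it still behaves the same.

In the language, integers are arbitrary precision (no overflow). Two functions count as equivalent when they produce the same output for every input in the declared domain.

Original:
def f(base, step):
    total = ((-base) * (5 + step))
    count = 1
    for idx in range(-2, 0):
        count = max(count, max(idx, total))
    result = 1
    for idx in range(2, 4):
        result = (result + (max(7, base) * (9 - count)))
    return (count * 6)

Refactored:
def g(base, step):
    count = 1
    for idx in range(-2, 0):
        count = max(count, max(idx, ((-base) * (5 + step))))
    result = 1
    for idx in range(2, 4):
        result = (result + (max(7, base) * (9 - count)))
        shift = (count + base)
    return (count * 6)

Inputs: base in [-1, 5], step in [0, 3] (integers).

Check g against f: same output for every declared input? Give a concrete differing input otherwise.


Changes here: arithmetic usage differs; and local variable names differ; the full 28-point sweep finds no disagreement.
verdict: equivalent


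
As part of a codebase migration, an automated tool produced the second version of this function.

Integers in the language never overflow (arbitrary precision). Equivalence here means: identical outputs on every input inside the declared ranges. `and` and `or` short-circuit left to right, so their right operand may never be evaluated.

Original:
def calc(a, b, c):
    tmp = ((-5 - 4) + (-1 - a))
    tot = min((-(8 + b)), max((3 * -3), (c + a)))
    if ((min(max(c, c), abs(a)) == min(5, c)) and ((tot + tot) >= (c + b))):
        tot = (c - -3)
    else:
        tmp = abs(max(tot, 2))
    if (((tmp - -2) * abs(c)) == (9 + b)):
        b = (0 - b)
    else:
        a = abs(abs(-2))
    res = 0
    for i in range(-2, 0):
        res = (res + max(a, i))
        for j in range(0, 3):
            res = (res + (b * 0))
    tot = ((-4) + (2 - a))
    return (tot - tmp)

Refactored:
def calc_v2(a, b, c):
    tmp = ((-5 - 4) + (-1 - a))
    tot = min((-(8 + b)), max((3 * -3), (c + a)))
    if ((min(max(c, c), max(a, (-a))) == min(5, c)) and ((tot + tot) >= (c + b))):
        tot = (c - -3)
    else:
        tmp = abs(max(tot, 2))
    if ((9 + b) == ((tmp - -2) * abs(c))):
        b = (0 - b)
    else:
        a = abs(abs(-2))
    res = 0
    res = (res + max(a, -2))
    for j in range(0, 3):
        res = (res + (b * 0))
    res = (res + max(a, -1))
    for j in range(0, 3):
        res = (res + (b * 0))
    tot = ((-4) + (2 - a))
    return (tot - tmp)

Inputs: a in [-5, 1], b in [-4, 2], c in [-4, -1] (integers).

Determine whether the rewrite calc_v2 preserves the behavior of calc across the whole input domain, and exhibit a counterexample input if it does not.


Comparing the listings, the differences include: loop structure differs, statement counts differ, min/max/abs usage differs, local variable names differ, arithmetic usage differs, constant usage differs.
As a probe, take a=0, b=2, c=-3: calc runs tmp becomes -10; next tot becomes -10; next ((min(max(c, c), abs(a)) == min(5, c)) and ((tot + tot) >= (c + b))) evaluates to false; next tmp becomes 2; next (((tmp - -2) * abs(c)) == (9 + b)) evaluates to false; next a becomes 2; next res becomes 0; next at i=-2:; next res becomes 2; next at j=0:; next res becomes 2; next at j=1:; next res becomes 2; next at j=2:; next res becomes 2; next at i=-1:; next res becomes 4; next at j=0:; next res becomes 4; next at j=1:; next res becomes 4; next at j=2:; next res becomes 4; next tot becomes -4; next final value -6; calc_v2 runs tmp becomes -10; next tot becomes -10; next ((min(max(c, c), max(a, (-a))) == min(5, c)) and ((tot + tot) >= (c + b))) evaluates to false; next tmp becomes 2; next ((9 + b) == ((tmp - -2) * abs(c))) evaluates to false; next a becomes 2; next res becomes 0; next res becomes 2; next at j=0:; next res becomes 2; next at j=1:; next res becomes 2; next at j=2:; next res becomes 2; next res becomes 4; next at j=0:; next res becomes 4; next at j=1:; next res becomes 4; next at j=2:; next res becomes 4; next tot becomes -4; next final value -6; both end at -6.
Checked all 196 inputs in the declared domain: the outputs agree on every one.
verdict: equivalent


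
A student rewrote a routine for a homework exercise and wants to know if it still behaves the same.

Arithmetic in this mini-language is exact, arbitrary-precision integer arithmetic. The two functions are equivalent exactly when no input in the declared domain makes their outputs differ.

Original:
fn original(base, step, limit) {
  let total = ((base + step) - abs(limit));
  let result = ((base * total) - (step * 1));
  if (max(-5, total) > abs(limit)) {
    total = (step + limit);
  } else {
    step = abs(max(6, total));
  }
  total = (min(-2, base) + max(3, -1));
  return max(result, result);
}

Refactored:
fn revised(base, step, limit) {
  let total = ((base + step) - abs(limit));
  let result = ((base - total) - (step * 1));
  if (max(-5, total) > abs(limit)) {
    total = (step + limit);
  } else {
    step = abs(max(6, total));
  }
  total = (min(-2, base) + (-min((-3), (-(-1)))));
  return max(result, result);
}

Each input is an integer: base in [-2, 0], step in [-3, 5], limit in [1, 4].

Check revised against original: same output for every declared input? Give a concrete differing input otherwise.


Take base=-2, step=-3, limit=1.
original: total = -6; result = 15; (max(-5, total) > abs(limit)) -> false; step = 6; total = 1; return 15
revised: total = -6; result = 7; (max(-5, total) > abs(limit)) -> false; step = 6; total = 1; return 7
15 vs 7 — the two versions disagree here.
verdict: not equivalent; witness: base=-2, step=-3, limit=1


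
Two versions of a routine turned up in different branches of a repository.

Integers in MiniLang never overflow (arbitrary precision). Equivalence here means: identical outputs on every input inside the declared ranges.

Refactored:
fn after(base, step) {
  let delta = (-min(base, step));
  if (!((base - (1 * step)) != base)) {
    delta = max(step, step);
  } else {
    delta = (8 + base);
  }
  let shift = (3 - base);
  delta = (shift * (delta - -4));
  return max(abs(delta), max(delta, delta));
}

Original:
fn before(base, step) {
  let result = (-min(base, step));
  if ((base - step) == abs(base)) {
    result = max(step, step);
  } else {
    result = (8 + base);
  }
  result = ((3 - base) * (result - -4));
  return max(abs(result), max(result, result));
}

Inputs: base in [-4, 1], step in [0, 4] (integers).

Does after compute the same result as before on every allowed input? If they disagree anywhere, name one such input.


Run the pair on base=-4, step=0.
before: result becomes 4; next ((base - step) == abs(base)) evaluates to false; next result becomes 4; next result becomes 56; next final value 56
after: delta becomes 4; next (!((base - (1 * step)) != base)) evaluates to true; next delta becomes 0; next shift becomes 7; next delta becomes 28; next final value 28
56 != 28, so the rewrite changes behavior.
verdict: not equivalent; witness: base=-4, step=0


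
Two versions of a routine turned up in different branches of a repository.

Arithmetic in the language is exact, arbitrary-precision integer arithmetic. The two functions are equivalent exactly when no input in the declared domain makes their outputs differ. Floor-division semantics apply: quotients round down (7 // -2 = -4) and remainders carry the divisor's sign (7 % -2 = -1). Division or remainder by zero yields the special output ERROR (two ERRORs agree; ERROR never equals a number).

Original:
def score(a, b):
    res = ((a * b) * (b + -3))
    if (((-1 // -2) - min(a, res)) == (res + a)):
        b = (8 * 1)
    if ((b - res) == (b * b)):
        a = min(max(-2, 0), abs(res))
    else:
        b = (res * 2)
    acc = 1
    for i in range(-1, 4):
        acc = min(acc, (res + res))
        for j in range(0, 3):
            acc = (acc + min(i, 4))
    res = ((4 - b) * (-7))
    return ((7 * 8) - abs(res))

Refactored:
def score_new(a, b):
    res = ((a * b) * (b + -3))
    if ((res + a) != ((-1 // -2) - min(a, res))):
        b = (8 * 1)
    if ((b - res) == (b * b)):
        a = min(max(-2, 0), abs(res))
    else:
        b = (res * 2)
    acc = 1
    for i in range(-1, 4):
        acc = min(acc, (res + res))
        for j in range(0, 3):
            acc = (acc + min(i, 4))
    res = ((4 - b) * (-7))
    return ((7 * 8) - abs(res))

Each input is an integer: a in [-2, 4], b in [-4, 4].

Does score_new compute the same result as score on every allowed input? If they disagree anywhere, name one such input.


Consider the input a=-2, b=-4.
score: res=-56, then (((-1 // -2) - min(a, res)) == (res + a)) is false, then ((b - res) == (b * b)) is false, then b=-112, then acc=1, then (i=-1), then acc=-112, then (j=0), then acc=-113, then (j=1), then acc=-114, then (j=2), then acc=-115, then (i=0), then acc=-115, then (j=0), then acc=-115, then (j=1), then acc=-115, then (j=2), then acc=-115, then (i=1), then acc=-115, then (j=0), then acc=-114, then (j=1), then acc=-113, then (j=2), then acc=-112, then (i=2), then acc=-112, then (j=0), then acc=-110, then (j=1), then acc=-108, then (j=2), then acc=-106, then (i=3), then acc=-112, then (j=0), then acc=-109, then (j=1), then acc=-106, then (j=2), then acc=-103, then res=-812, then returns -756
score_new: res=-56, then ((res + a) != ((-1 // -2) - min(a, res))) is true, then b=8, then ((b - res) == (b * b)) is true, then a=0, then acc=1, then (i=-1), then acc=-112, then (j=0), then acc=-113, then (j=1), then acc=-114, then (j=2), then acc=-115, then (i=0), then acc=-115, then (j=0), then acc=-115, then (j=1), then acc=-115, then (j=2), then acc=-115, then (i=1), then acc=-115, then (j=0), then acc=-114, then (j=1), then acc=-113, then (j=2), then acc=-112, then (i=2), then acc=-112, then (j=0), then acc=-110, then (j=1), then acc=-108, then (j=2), then acc=-106, then (i=3), then acc=-112, then (j=0), then acc=-109, then (j=1), then acc=-106, then (j=2), then acc=-103, then res=28, then returns 28
-756 != 28, so the rewrite changes behavior.
verdict: not equivalent; witness: a=-2, b=-4


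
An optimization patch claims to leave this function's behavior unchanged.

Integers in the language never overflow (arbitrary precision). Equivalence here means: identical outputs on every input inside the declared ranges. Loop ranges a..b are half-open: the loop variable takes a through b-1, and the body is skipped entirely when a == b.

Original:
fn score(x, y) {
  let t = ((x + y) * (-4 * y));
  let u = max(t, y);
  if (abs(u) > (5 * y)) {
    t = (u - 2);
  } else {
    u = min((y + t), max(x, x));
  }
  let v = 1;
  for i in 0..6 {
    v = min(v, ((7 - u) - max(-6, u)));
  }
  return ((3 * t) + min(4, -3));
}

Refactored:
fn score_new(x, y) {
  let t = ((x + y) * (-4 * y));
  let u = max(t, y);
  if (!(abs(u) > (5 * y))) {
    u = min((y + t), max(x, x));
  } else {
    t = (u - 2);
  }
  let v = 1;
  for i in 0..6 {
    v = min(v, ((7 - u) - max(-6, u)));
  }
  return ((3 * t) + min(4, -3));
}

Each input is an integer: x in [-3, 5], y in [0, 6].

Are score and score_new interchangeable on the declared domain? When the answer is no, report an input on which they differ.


Behavior is preserved: although boolean connective usage differs, the outputs never diverge.
One worked example (x=-2, y=2) — score: t := 0 | u := 2 | (abs(u) > (5 * y)): false | u := -2 | v := 1 | iter i=0: | v := 1 | iter i=1: | v := 1 | iter i=2: | v := 1 | iter i=3: | v := 1 | iter i=4: | v := 1 | iter i=5: | v := 1 | result -3; score_new: t := 0 | u := 2 | (!(abs(u) > (5 * y))): true | u := -2 | v := 1 | iter i=0: | v := 1 | iter i=1: | v := 1 | iter i=2: | v := 1 | iter i=3: | v := 1 | iter i=4: | v := 1 | iter i=5: | v := 1 | result -3; agreement on -3.
Checked all 63 inputs in the declared domain: the outputs agree on every one.
verdict: equivalent


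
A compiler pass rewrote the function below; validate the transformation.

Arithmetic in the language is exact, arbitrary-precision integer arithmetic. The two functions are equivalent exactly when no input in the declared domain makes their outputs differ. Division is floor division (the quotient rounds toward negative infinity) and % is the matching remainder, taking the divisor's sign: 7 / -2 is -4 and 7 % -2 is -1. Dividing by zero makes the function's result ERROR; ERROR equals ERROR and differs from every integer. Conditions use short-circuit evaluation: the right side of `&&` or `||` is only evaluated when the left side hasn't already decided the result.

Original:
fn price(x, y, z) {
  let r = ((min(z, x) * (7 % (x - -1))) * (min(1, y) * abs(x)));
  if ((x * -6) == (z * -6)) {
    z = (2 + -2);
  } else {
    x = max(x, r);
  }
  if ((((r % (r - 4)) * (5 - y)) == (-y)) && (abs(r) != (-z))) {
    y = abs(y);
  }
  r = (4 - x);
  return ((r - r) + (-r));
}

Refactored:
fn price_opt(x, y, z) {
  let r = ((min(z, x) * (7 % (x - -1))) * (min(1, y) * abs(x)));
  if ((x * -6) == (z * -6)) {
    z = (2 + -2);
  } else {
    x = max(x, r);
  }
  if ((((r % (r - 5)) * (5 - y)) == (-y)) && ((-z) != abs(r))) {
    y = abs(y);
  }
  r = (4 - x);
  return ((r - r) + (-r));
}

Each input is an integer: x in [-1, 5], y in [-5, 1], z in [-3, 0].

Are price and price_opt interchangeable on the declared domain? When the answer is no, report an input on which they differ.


Not equivalent: x=1, y=-5, z=-1 separates them (1 vs ERROR).
price: r becomes 5; next ((x * -6) == (z * -6)) evaluates to false; next x becomes 5; next ((((r % (r - 4)) * (5 - y)) == (-y)) && (abs(r) != (-z))) evaluates to false; next r becomes -1; next final value 1
price_opt: r becomes 5; next ((x * -6) == (z * -6)) evaluates to false; next x becomes 5; next hits division by zero so the output is ERROR
verdict: not equivalent; witness: x=1, y=-5, z=-1


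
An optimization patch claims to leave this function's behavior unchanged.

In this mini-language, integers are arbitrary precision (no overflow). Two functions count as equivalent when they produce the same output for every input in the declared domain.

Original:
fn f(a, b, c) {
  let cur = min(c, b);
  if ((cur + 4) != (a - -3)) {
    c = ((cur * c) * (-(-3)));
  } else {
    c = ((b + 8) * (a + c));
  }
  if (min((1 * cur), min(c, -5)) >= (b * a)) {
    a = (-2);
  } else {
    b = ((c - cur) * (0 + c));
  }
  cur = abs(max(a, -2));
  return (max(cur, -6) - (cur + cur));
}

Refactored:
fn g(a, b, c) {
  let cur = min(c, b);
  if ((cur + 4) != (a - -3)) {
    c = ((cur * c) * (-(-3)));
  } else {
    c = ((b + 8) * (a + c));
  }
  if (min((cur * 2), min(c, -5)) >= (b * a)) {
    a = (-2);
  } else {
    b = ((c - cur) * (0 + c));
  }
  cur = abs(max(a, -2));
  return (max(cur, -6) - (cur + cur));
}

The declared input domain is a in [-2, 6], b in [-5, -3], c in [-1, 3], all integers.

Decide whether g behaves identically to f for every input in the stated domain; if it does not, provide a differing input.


Evaluate both at a=1, b=-5, c=-1.
f: cur=-5, then ((cur + 4) != (a - -3)) is true, then c=15, then (min((1 * cur), min(c, -5)) >= (b * a)) is true, then a=-2, then cur=2, then returns -2
g: cur=-5, then ((cur + 4) != (a - -3)) is true, then c=15, then (min((cur * 2), min(c, -5)) >= (b * a)) is false, then b=300, then cur=1, then returns -1
-2 vs -1 — the two versions disagree here.
verdict: not equivalent; witness: a=1, b=-5, c=-1


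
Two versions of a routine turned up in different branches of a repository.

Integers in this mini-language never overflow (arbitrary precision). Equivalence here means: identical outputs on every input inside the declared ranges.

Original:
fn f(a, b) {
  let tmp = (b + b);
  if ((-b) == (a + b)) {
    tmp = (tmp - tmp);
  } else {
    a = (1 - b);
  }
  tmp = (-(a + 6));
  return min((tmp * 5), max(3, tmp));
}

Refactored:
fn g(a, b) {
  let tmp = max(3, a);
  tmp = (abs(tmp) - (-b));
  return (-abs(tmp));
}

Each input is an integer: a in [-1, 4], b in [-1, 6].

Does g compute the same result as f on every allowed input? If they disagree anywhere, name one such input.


These are not equivalent — on a=-1, b=-1 the outputs split (-40 vs -2).
f: tmp=-2, then ((-b) == (a + b)) is false, then a=2, then tmp=-8, then returns -40
g: tmp=3, then tmp=2, then returns -2
verdict: not equivalent; witness: a=-1, b=-1


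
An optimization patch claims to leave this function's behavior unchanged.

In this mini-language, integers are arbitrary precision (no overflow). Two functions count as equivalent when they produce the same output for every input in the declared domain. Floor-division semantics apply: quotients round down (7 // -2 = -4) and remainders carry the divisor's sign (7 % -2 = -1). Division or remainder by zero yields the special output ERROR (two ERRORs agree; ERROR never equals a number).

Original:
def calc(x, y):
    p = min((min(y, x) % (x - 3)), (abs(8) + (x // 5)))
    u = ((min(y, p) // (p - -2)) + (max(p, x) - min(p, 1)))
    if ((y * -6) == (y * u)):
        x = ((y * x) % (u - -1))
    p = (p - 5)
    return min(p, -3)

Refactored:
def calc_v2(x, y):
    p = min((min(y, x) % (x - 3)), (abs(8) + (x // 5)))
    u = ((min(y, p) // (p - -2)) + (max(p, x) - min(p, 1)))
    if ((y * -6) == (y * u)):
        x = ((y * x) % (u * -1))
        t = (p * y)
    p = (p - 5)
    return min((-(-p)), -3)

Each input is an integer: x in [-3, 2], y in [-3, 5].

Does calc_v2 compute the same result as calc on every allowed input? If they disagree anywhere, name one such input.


The rewrite breaks on x=-1, y=0, where the results are ERROR and -6.
calc: p = -1; u = -1; ((y * -6) == (y * u)) -> true; division by zero -> ERROR
calc_v2: p = -1; u = -1; ((y * -6) == (y * u)) -> true; x = 0; t = 0; p = -6; return -6
verdict: not equivalent; witness: x=-1, y=0


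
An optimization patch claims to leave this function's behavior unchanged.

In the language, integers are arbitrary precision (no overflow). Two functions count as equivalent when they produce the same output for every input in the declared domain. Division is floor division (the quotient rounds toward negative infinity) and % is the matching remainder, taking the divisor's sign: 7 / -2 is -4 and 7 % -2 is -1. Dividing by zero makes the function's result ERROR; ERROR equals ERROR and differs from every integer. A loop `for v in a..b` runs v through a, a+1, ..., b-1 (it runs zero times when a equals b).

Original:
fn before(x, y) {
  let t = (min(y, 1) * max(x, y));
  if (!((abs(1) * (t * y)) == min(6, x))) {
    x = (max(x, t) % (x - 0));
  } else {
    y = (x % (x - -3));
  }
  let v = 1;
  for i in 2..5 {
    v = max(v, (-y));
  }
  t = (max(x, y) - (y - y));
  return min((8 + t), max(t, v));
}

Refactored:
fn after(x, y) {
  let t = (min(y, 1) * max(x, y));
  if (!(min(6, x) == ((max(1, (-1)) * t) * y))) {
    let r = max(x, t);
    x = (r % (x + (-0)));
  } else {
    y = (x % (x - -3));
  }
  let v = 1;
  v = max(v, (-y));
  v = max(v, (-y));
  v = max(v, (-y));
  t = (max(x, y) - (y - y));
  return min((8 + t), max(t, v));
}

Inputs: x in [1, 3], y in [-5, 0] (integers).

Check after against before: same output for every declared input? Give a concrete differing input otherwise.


Side by side, the visible changes include: arithmetic usage differs; statement counts differ; loop structure differs; local variable names differ; constant usage differs; min/max/abs usage differs.
One worked example (x=3, y=-3) — before: t=-9, then (!((abs(1) * (t * y)) == min(6, x))) is true, then x=0, then v=1, then (i=2), then v=3, then (i=3), then v=3, then (i=4), then v=3, then t=0, then returns 3; after: t=-9, then (!(min(6, x) == ((max(1, (-1)) * t) * y))) is true, then r=3, then x=0, then v=1, then v=3, then v=3, then v=3, then t=0, then returns 3; agreement on 3.
An exhaustive pass over the 18 declared inputs shows identical outputs.
verdict: equivalent


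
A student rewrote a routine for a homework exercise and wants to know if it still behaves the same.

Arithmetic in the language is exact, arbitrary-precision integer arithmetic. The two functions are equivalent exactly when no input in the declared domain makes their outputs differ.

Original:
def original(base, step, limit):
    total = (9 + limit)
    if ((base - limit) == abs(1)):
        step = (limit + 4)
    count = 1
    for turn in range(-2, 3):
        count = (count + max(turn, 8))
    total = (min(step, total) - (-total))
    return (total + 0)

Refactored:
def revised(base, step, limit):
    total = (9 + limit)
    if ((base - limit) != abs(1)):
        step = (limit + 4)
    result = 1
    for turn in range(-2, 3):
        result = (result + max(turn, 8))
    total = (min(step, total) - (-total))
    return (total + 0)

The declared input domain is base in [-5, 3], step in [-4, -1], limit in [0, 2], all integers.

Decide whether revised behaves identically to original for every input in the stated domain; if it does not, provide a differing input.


The rewrite breaks on base=-5, step=-4, limit=0, where the results are 5 and 13.
original: total := 9 | ((base - limit) == abs(1)): false | count := 1 | iter turn=-2: | count := 9 | iter turn=-1: | count := 17 | iter turn=0: | count := 25 | iter turn=1: | count := 33 | iter turn=2: | count := 41 | total := 5 | result 5
revised: total := 9 | ((base - limit) != abs(1)): true | step := 4 | result := 1 | iter turn=-2: | result := 9 | iter turn=-1: | result := 17 | iter turn=0: | result := 25 | iter turn=1: | result := 33 | iter turn=2: | result := 41 | total := 13 | result 13
verdict: not equivalent; witness: base=-5, step=-4, limit=0


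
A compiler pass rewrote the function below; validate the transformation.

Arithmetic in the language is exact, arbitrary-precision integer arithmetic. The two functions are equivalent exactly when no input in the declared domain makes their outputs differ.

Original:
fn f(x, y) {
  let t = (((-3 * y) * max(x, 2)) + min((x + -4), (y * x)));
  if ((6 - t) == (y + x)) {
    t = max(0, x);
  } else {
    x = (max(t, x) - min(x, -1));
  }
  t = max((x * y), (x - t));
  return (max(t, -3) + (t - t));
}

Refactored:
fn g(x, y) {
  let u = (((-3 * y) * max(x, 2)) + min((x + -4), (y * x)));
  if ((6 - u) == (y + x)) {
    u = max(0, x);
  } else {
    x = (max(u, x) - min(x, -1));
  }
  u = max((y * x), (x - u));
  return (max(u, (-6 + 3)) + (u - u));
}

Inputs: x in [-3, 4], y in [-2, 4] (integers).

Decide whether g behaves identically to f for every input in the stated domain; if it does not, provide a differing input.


Although local variable names differ; also constant usage differs; also arithmetic usage differs, 56/56 inputs agree.
verdict: equivalent


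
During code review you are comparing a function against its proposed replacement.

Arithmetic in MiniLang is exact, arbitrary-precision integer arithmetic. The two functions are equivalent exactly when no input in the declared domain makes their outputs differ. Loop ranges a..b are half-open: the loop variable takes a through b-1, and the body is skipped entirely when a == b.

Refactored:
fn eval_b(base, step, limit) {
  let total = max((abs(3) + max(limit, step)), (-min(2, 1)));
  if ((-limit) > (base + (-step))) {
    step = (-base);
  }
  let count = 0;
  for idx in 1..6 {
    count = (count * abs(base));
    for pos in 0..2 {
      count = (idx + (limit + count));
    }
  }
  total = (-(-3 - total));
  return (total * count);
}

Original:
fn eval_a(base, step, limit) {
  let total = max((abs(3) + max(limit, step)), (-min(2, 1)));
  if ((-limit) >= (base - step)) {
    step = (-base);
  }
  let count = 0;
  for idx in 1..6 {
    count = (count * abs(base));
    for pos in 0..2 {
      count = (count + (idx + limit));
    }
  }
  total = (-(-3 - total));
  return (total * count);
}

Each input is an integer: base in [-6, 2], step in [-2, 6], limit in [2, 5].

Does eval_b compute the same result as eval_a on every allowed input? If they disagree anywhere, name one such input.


Whatever the rewrite altered, no input in the stated domain can expose a difference.
One worked example (base=-1, step=1, limit=3) — eval_a: total = 6; ((-limit) >= (base - step)) -> false; count = 0; [idx=1]; count = 0; [pos=0]; count = 4; [pos=1]; count = 8; [idx=2]; count = 8; [pos=0]; count = 13; [pos=1]; count = 18; [idx=3]; count = 18; [pos=0]; count = 24; [pos=1]; count = 30; [idx=4]; count = 30; [pos=0]; count = 37; [pos=1]; count = 44; [idx=5]; count = 44; [pos=0]; count = 52; [pos=1]; count = 60; total = 9; return 540; eval_b: total = 6; ((-limit) > (base + (-step))) -> false; count = 0; [idx=1]; count = 0; [pos=0]; count = 4; [pos=1]; count = 8; [idx=2]; count = 8; [pos=0]; count = 13; [pos=1]; count = 18; [idx=3]; count = 18; [pos=0]; count = 24; [pos=1]; count = 30; [idx=4]; count = 30; [pos=0]; count = 37; [pos=1]; count = 44; [idx=5]; count = 44; [pos=0]; count = 52; [pos=1]; count = 60; total = 9; return 540; agreement on 540.
Sweeping the whole domain (324 inputs) finds no disagreement.
verdict: equivalent


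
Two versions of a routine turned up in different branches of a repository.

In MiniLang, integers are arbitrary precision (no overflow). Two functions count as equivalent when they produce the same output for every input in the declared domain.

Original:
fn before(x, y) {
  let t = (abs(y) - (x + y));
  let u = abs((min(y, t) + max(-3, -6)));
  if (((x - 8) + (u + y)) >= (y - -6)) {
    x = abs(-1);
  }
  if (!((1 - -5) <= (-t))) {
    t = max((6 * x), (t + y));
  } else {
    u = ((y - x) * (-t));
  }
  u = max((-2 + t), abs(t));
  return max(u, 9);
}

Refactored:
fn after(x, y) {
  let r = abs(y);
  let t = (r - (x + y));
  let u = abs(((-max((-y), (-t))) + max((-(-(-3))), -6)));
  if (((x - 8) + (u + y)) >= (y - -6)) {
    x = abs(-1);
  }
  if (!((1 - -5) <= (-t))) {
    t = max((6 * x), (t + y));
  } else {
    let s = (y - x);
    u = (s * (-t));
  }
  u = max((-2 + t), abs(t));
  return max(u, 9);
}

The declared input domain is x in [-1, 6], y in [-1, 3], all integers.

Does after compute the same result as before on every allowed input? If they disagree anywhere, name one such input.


This is a faithful refactor — local variable names differ, min/max/abs usage differs, statement counts differ, but the computed results match everywhere.
One worked example (x=1, y=2) — before: t=-1, then u=4, then (((x - 8) + (u + y)) >= (y - -6)) is false, then (!((1 - -5) <= (-t))) is true, then t=6, then u=6, then returns 9; after: r=2, then t=-1, then u=4, then (((x - 8) + (u + y)) >= (y - -6)) is false, then (!((1 - -5) <= (-t))) is true, then t=6, then u=6, then returns 9; agreement on 9.
Checked all 40 inputs in the declared domain: the outputs agree on every one.
verdict: equivalent


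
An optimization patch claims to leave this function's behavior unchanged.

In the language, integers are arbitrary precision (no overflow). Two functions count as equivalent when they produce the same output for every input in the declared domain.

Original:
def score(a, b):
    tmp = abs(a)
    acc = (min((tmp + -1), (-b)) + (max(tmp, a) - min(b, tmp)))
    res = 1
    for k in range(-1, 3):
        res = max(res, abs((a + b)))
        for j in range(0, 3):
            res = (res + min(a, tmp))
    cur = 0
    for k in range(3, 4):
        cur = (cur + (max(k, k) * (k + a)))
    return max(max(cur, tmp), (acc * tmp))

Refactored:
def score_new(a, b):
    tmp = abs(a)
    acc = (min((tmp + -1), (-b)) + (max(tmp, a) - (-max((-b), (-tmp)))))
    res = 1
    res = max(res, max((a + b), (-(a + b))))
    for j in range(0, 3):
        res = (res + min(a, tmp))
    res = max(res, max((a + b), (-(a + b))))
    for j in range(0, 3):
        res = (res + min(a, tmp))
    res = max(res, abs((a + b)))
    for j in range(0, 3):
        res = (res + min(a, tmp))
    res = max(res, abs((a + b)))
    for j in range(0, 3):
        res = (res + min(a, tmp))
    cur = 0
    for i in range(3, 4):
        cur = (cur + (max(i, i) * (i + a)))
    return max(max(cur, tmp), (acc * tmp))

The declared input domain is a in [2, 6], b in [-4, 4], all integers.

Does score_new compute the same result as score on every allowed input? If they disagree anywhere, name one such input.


This is a faithful refactor — loop structure differs, and statement counts differ, and local variable names differ, and min/max/abs usage differs, and arithmetic usage differs, but the computed results match everywhere.
Tracing a=5, b=2: score: tmp = 5; acc = 1; res = 1; [k=-1]; res = 7; [j=0]; res = 12; [j=1]; res = 17; [j=2]; res = 22; [k=0]; res = 22; [j=0]; res = 27; [j=1]; res = 32; [j=2]; res = 37; [k=1]; res = 37; [j=0]; res = 42; [j=1]; res = 47; [j=2]; res = 52; [k=2]; res = 52; [j=0]; res = 57; [j=1]; res = 62; [j=2]; res = 67; cur = 0; [k=3]; cur = 24; return 24 | score_new: tmp = 5; acc = 1; res = 1; res = 7; [j=0]; res = 12; [j=1]; res = 17; [j=2]; res = 22; res = 22; [j=0]; res = 27; [j=1]; res = 32; [j=2]; res = 37; res = 37; [j=0]; res = 42; [j=1]; res = 47; [j=2]; res = 52; res = 52; [j=0]; res = 57; [j=1]; res = 62; [j=2]; res = 67; cur = 0; [i=3]; cur = 24; return 24 — matching result 24.
Across all 45 domain points the two functions coincide.
verdict: equivalent


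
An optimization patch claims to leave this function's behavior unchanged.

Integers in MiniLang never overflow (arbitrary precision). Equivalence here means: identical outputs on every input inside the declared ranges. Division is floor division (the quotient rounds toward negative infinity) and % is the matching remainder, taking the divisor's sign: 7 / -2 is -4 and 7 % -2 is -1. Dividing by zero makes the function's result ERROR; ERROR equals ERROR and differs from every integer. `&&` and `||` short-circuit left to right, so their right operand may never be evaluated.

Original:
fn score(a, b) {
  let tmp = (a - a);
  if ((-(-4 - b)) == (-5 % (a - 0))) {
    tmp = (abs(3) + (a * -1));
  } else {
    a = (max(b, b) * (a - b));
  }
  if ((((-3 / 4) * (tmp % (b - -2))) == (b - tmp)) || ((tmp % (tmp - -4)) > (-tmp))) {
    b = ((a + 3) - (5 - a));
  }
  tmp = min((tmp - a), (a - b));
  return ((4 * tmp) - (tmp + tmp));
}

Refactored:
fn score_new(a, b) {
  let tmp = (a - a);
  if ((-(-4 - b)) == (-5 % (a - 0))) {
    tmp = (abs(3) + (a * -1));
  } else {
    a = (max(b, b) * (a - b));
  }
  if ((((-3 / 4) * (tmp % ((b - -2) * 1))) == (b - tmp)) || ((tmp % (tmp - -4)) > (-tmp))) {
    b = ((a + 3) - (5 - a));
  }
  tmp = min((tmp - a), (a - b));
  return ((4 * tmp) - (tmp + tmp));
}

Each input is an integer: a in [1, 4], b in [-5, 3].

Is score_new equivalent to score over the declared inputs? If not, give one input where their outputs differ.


Changes here: constant usage differs; arithmetic usage differs; the full 36-point sweep finds no disagreement.
verdict: equivalent
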